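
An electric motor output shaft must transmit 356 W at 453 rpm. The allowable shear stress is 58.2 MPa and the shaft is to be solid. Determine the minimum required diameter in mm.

8.69 mm

ω = 2π·453/60 = 47.44 rad/s, so T = P/ω = 356 / 47.44 = 7.505 N·m.
For a solid shaft τ_max = 16T/(πd³), so d = (16T/(π τ_allow))^(1/3) = (16·7.505/(π·5.82×10^7))^(1/3) = 0.008692 m.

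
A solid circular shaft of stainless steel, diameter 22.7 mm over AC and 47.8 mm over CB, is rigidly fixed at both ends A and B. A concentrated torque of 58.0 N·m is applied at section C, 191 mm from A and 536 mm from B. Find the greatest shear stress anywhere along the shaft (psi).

Compatibility: T_A·a/J_AC = T_B·b/J_CB with T_A + T_B = T₀.
J_AC = 2.61×10^-8 m⁴, J_CB = 5.13×10^-7 m⁴, so T_A = T₀·(J_AC/a)/((J_AC/a)+(J_CB/b)) = 7.244 N·m, T_B = 50.76 N·m.
τ in each portion: τ_AC = 3.15×10^6 Pa, τ_CB = 2.37×10^6 Pa; maximum is in AC.
τ_max = T_AC·r/J = 7.244·0.0113/2.61×10^-8 = 3.154×10^6 Pa.

457 psi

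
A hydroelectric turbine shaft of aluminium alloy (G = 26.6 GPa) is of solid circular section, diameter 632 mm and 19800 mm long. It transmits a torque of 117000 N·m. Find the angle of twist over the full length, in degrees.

0.319°

J = πd⁴/32 = π(0.632)⁴/32 = 0.01566 m⁴.
θ = T·L/(G·J) = 117000 × 19.8 / (26.6×10⁹ × 0.01566) = 5.560×10^-3 rad.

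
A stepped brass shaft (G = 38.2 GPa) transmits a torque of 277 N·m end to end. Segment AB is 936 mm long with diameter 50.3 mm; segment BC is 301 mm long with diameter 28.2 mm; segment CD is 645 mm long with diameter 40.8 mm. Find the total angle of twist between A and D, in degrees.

J_AB = π(0.0503)⁴/32 = 6.28×10^-7 m⁴; J_BC = π(0.0282)⁴/32 = 6.21×10^-8 m⁴; J_CD = π(0.0408)⁴/32 = 2.72×10^-7 m⁴.
θ = (T/G)·Σ L_i/J_i = (277.0/38.2×10⁹)·(0.936/6.28×10^-7 + 0.301/6.21×10^-8 + 0.645/2.72×10^-7) = 0.06315 rad.

3.62°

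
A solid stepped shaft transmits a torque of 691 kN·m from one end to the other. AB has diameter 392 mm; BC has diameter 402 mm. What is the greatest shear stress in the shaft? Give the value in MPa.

58.4 MPa

Under the same torque, τ_max = 16T/(πd³) is largest where d is smallest — segment AB (d = 392 mm).
τ_max = 16·691000/(π·(0.392)³) = 5.842×10^7 Pa.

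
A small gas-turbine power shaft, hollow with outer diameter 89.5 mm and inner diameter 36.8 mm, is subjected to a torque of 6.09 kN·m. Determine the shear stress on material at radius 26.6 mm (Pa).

J = π(d_o⁴ − d_i⁴)/32 = π(0.0895⁴ − 0.0368⁴)/32 = 6.119×10^-6 m⁴.
Shear stress varies linearly with radius: τ = T·r/J = 6090 × 0.0266 / 6.119×10^-6 = 2.647×10^7 Pa.

2.65e7 Pa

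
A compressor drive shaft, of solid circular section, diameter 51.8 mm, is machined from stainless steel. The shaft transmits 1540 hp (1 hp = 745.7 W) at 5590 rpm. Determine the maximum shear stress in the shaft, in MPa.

71.9 MPa

ω = 2π·5590/60 = 585.4 rad/s, so T = P/ω = 1540×745.7 / 585.4 = 1962 N·m.
J = πd⁴/32 = π(0.0518)⁴/32 = 7.068×10^-7 m⁴.
τ_max = T·r/J = 1962 × 0.0259 / 7.068×10^-7 = 7.188×10^7 Pa.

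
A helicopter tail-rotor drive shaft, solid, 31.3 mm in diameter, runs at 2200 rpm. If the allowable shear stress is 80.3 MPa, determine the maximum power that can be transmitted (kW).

111 kW

J = πd⁴/32 = π(0.0313)⁴/32 = 9.423×10^-8 m⁴.
T_max = τ_allow·J/r = 8.03×10^7 × 9.423×10^-8 / 0.0157 = 483.5 N·m.
ω = 2π·2200/60 = 230.4 rad/s, so P_max = T_max·ω = 1.114×10^5 W.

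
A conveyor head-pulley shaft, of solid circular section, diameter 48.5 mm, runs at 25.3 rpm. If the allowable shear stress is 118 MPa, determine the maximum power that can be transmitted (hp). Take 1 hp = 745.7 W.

J = πd⁴/32 = π(0.0485)⁴/32 = 5.432×10^-7 m⁴.
T_max = τ_allow·J/r = 1.18×10^8 × 5.432×10^-7 / 0.0243 = 2643 N·m.
ω = 2π·25.3/60 = 2.649 rad/s, so P_max = T_max·ω = 7003 W.

9.39 hp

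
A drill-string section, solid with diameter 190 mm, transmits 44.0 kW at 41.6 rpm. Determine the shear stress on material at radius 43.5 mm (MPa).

ω = 2π·41.6/60 = 4.356 rad/s, so T = P/ω = 44.0×10³ / 4.356 = 10100 N·m.
J = πd⁴/32 = π(0.190)⁴/32 = 1.279×10^-4 m⁴.
Shear stress varies linearly with radius: τ = T·r/J = 10100 × 0.0435 / 1.279×10^-4 = 3.434×10^6 Pa.

3.43 MPa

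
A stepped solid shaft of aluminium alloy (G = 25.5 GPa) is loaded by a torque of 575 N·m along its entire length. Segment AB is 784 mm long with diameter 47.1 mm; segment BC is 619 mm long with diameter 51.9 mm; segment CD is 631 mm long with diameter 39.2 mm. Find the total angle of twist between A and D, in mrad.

118 mrad

J_AB = π(0.0471)⁴/32 = 4.83×10^-7 m⁴; J_BC = π(0.0519)⁴/32 = 7.12×10^-7 m⁴; J_CD = π(0.0392)⁴/32 = 2.32×10^-7 m⁴.
θ = (T/G)·Σ L_i/J_i = (575.0/25.5×10⁹)·(0.784/4.83×10^-7 + 0.619/7.12×10^-7 + 0.631/2.32×10^-7) = 0.1176 rad.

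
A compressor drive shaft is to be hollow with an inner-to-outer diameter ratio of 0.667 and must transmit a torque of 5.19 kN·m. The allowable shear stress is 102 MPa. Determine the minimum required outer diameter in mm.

For a hollow shaft with d_i/d_o = 0.667: τ_max = 16T/(π d_o³ (1−k⁴)), so d_o = [16T/(π τ_allow (1−k⁴))]^(1/3) = [16·5190/(π·1.02×10^8·0.8021)]^(1/3) = 0.06862 m.

68.6 mm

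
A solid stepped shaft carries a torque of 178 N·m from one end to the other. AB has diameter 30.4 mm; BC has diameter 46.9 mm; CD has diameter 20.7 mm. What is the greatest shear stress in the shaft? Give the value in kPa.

102000 kPa

Under the same torque, τ_max = 16T/(πd³) is largest where d is smallest — segment CD (d = 20.7 mm).
τ_max = 16·178.0/(π·(0.0207)³) = 1.022×10^8 Pa.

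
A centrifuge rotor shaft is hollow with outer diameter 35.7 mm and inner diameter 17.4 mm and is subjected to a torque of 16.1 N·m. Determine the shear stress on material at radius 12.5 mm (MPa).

1.34 MPa

J = π(d_o⁴ − d_i⁴)/32 = π(0.0357⁴ − 0.0174⁴)/32 = 1.505×10^-7 m⁴.
Shear stress varies linearly with radius: τ = T·r/J = 16.10 × 0.0125 / 1.505×10^-7 = 1.337×10^6 Pa.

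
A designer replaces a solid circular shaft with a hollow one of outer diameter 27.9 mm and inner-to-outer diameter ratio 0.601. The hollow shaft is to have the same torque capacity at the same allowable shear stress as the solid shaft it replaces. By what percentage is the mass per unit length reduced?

Equal τ_max and T ⇒ the solid shaft needs d_s³ = d_o³(1−k⁴), so d_s = 27.9·(1−0.601⁴)^(1/3) = 26.63 mm.
Area ratio A_h/A_s = d_o²(1−k²)/d_s² = (1−k²)/(1−k⁴)^(2/3) = 0.7012.
Mass saving = 1 − 0.7012 = 29.9 %.

29.9 %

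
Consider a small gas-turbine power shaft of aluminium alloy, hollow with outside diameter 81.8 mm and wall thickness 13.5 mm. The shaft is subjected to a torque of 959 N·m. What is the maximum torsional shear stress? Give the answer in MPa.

11.2 MPa

J = π(d_o⁴ − d_i⁴)/32 = π(0.0818⁴ − 0.0548⁴)/32 = 3.510×10^-6 m⁴.
τ_max = T·r/J = 959.0 × 0.0409 / 3.510×10^-6 = 1.117×10^7 Pa.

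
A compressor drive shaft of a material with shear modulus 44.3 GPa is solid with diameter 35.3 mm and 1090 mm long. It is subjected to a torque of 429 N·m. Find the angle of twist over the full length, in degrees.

3.97°

J = πd⁴/32 = π(0.0353)⁴/32 = 1.524×10^-7 m⁴.
θ = T·L/(G·J) = 429.0 × 1.09 / (44.3×10⁹ × 1.524×10^-7) = 0.06924 rad.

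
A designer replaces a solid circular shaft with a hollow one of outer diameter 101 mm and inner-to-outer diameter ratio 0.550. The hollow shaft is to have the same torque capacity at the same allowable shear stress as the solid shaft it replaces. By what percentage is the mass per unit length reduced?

Equal τ_max and T ⇒ the solid shaft needs d_s³ = d_o³(1−k⁴), so d_s = 101·(1−0.550⁴)^(1/3) = 97.82 mm.
Area ratio A_h/A_s = d_o²(1−k²)/d_s² = (1−k²)/(1−k⁴)^(2/3) = 0.7436.
Mass saving = 1 − 0.7436 = 25.6 %.

25.6 %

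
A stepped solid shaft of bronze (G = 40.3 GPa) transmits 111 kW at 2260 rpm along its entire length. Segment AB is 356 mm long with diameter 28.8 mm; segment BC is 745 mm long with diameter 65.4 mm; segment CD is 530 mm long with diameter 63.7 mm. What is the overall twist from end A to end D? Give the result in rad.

ω = 2π·2260/60 = 236.7 rad/s, so T = P/ω = 111×10³ / 236.7 = 469.0 N·m.
J_AB = π(0.0288)⁴/32 = 6.75×10^-8 m⁴; J_BC = π(0.0654)⁴/32 = 1.80×10^-6 m⁴; J_CD = π(0.0637)⁴/32 = 1.62×10^-6 m⁴.
θ = (T/G)·Σ L_i/J_i = (469.0/40.3×10⁹)·(0.356/6.75×10^-8 + 0.745/1.80×10^-6 + 0.530/1.62×10^-6) = 0.06999 rad.

0.0700 rad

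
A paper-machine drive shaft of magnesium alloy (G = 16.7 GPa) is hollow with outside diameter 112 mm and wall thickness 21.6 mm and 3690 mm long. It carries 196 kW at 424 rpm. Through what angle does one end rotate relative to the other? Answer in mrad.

ω = 2π·424/60 = 44.40 rad/s, so T = P/ω = 196×10³ / 44.40 = 4414 N·m.
J = π(d_o⁴ − d_i⁴)/32 = π(0.112⁴ − 0.0688⁴)/32 = 1.325×10^-5 m⁴.
θ = T·L/(G·J) = 4414 × 3.69 / (16.7×10⁹ × 1.325×10^-5) = 0.07362 rad.

73.6 mrad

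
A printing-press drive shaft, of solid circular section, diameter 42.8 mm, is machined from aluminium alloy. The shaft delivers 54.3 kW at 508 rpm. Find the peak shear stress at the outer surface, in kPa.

66300 kPa

ω = 2π·508/60 = 53.20 rad/s, so T = P/ω = 54.3×10³ / 53.20 = 1021 N·m.
J = πd⁴/32 = π(0.0428)⁴/32 = 3.294×10^-7 m⁴.
τ_max = T·r/J = 1021 × 0.0214 / 3.294×10^-7 = 6.631×10^7 Pa.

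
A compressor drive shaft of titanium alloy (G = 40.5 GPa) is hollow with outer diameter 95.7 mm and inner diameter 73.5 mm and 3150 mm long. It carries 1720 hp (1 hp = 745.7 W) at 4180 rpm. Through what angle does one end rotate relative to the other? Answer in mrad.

ω = 2π·4180/60 = 437.7 rad/s, so T = P/ω = 1720×745.7 / 437.7 = 2930 N·m.
J = π(d_o⁴ − d_i⁴)/32 = π(0.0957⁴ − 0.0735⁴)/32 = 5.370×10^-6 m⁴.
θ = T·L/(G·J) = 2930 × 3.15 / (40.5×10⁹ × 5.370×10^-6) = 0.04244 rad.

42.4 mrad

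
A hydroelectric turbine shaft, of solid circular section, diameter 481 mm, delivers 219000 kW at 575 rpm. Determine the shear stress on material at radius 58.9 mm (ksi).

5.91 ksi

ω = 2π·575/60 = 60.21 rad/s, so T = P/ω = 219000×10³ / 60.21 = 3.637e6 N·m.
J = πd⁴/32 = π(0.481)⁴/32 = 5.255×10^-3 m⁴.
Shear stress varies linearly with radius: τ = T·r/J = 3.637e6 × 0.0589 / 5.255×10^-3 = 4.076×10^7 Pa.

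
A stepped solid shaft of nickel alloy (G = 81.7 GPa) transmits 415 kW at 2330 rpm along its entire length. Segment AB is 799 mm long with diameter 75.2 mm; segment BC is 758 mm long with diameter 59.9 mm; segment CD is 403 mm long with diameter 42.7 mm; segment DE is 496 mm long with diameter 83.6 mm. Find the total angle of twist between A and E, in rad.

0.0456 rad

ω = 2π·2330/60 = 244.0 rad/s, so T = P/ω = 415×10³ / 244.0 = 1701 N·m.
J_AB = π(0.0752)⁴/32 = 3.14×10^-6 m⁴; J_BC = π(0.0599)⁴/32 = 1.26×10^-6 m⁴; J_CD = π(0.0427)⁴/32 = 3.26×10^-7 m⁴; J_DE = π(0.0836)⁴/32 = 4.80×10^-6 m⁴.
θ = (T/G)·Σ L_i/J_i = (1701/81.7×10⁹)·(0.799/3.14×10^-6 + 0.758/1.26×10^-6 + 0.403/3.26×10^-7 + 0.496/4.80×10^-6) = 0.04564 rad.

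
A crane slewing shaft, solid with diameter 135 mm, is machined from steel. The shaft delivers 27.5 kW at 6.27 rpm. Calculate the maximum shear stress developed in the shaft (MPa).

86.7 MPa

ω = 2π·6.27/60 = 0.6566 rad/s, so T = P/ω = 27.5×10³ / 0.6566 = 41880 N·m.
J = πd⁴/32 = π(0.135)⁴/32 = 3.261×10^-5 m⁴.
τ_max = T·r/J = 41880 × 0.0675 / 3.261×10^-5 = 8.670×10^7 Pa.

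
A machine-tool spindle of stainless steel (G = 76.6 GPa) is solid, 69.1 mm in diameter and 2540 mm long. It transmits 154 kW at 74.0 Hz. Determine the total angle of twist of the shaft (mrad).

ω = 2π·74.0 = 465.0 rad/s, so T = P/ω = 154×10³ / 465.0 = 331.2 N·m.
J = πd⁴/32 = π(0.0691)⁴/32 = 2.238×10^-6 m⁴.
θ = T·L/(G·J) = 331.2 × 2.54 / (76.6×10⁹ × 2.238×10^-6) = 4.907×10^-3 rad.

4.91 mrad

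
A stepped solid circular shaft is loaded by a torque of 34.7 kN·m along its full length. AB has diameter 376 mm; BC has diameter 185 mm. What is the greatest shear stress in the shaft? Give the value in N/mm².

27.9 N/mm²

Under the same torque, τ_max = 16T/(πd³) is largest where d is smallest — segment BC (d = 185 mm).
τ_max = 16·34700/(π·(0.185)³) = 2.791×10^7 Pa.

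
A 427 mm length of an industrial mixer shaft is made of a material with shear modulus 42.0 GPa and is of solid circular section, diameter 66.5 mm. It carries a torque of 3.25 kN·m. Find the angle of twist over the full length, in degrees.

J = πd⁴/32 = π(0.0665)⁴/32 = 1.920×10^-6 m⁴.
θ = T·L/(G·J) = 3250 × 0.427 / (42.0×10⁹ × 1.920×10^-6) = 0.01721 rad.

0.986°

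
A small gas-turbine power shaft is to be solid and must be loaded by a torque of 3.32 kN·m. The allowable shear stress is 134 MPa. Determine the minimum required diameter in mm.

50.2 mm

For a solid shaft τ_max = 16T/(πd³), so d = (16T/(π τ_allow))^(1/3) = (16·3320/(π·1.34×10^8))^(1/3) = 0.05016 m.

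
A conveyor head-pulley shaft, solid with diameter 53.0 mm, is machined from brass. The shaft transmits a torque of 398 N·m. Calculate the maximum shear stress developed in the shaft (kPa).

13600 kPa

J = πd⁴/32 = π(0.0530)⁴/32 = 7.746×10^-7 m⁴.
τ_max = T·r/J = 398.0 × 0.0265 / 7.746×10^-7 = 1.362×10^7 Pa.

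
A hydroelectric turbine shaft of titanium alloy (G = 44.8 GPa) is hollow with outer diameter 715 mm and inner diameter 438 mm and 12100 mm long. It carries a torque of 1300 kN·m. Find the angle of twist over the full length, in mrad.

J = π(d_o⁴ − d_i⁴)/32 = π(0.715⁴ − 0.438⁴)/32 = 0.02204 m⁴.
θ = T·L/(G·J) = 1.300e6 × 12.1 / (44.8×10⁹ × 0.02204) = 0.01593 rad.

15.9 mrad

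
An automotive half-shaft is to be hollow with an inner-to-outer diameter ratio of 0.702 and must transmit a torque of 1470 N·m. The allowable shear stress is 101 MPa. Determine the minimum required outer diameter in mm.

46.1 mm

For a hollow shaft with d_i/d_o = 0.702: τ_max = 16T/(π d_o³ (1−k⁴)), so d_o = [16T/(π τ_allow (1−k⁴))]^(1/3) = [16·1470/(π·1.01×10^8·0.7571)]^(1/3) = 0.04609 m.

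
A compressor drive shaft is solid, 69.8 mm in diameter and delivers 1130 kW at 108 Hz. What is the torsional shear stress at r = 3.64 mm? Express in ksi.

0.377 ksi

ω = 2π·108 = 678.6 rad/s, so T = P/ω = 1130×10³ / 678.6 = 1665 N·m.
J = πd⁴/32 = π(0.0698)⁴/32 = 2.330×10^-6 m⁴.
Shear stress varies linearly with radius: τ = T·r/J = 1665 × 0.00364 / 2.330×10^-6 = 2.601×10^6 Pa.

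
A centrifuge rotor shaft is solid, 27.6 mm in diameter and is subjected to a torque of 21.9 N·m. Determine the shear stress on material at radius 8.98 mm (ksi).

J = πd⁴/32 = π(0.0276)⁴/32 = 5.697×10^-8 m⁴.
Shear stress varies linearly with radius: τ = T·r/J = 21.90 × 0.00898 / 5.697×10^-8 = 3.452×10^6 Pa.

0.501 ksi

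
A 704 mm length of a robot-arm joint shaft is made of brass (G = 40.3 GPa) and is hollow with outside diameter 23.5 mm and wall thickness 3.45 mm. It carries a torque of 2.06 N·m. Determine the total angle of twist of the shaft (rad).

J = π(d_o⁴ − d_i⁴)/32 = π(0.0235⁴ − 0.0166⁴)/32 = 2.249×10^-8 m⁴.
θ = T·L/(G·J) = 2.060 × 0.704 / (40.3×10⁹ × 2.249×10^-8) = 1.600×10^-3 rad.

0.00160 rad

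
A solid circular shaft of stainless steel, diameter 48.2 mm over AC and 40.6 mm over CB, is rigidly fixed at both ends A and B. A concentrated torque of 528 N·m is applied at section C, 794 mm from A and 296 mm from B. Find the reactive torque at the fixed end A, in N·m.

225 N·m

Compatibility: T_A·a/J_AC = T_B·b/J_CB with T_A + T_B = T₀.
J_AC = 5.30×10^-7 m⁴, J_CB = 2.67×10^-7 m⁴, so T_A = T₀·(J_AC/a)/((J_AC/a)+(J_CB/b)) = 224.6 N·m, T_B = 303.4 N·m.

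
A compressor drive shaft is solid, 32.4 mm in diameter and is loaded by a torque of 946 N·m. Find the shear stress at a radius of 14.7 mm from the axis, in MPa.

J = πd⁴/32 = π(0.0324)⁴/32 = 1.082×10^-7 m⁴.
Shear stress varies linearly with radius: τ = T·r/J = 946.0 × 0.0147 / 1.082×10^-7 = 1.285×10^8 Pa.

129 MPa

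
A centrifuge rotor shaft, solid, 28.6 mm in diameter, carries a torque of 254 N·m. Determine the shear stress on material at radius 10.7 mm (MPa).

J = πd⁴/32 = π(0.0286)⁴/32 = 6.568×10^-8 m⁴.
Shear stress varies linearly with radius: τ = T·r/J = 254.0 × 0.0107 / 6.568×10^-8 = 4.138×10^7 Pa.

41.4 MPa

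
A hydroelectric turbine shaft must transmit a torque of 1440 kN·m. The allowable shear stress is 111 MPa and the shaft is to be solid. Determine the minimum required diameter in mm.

404 mm

For a solid shaft τ_max = 16T/(πd³), so d = (16T/(π τ_allow))^(1/3) = (16·1.440e6/(π·1.11×10^8))^(1/3) = 0.4043 m.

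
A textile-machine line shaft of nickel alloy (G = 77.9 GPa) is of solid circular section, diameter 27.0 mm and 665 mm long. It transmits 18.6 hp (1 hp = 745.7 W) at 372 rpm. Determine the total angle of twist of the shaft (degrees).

3.34°

ω = 2π·372/60 = 38.96 rad/s, so T = P/ω = 18.6×745.7 / 38.96 = 356.0 N·m.
J = πd⁴/32 = π(0.0270)⁴/32 = 5.217×10^-8 m⁴.
θ = T·L/(G·J) = 356.0 × 0.665 / (77.9×10⁹ × 5.217×10^-8) = 0.05826 rad.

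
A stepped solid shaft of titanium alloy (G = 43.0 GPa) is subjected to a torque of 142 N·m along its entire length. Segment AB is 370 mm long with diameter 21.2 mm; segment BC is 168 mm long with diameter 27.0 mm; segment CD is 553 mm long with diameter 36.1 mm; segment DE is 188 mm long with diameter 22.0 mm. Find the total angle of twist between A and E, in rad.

J_AB = π(0.0212)⁴/32 = 1.98×10^-8 m⁴; J_BC = π(0.0270)⁴/32 = 5.22×10^-8 m⁴; J_CD = π(0.0361)⁴/32 = 1.67×10^-7 m⁴; J_DE = π(0.0220)⁴/32 = 2.30×10^-8 m⁴.
θ = (T/G)·Σ L_i/J_i = (142.0/43.0×10⁹)·(0.370/1.98×10^-8 + 0.168/5.22×10^-8 + 0.553/1.67×10^-7 + 0.188/2.30×10^-8) = 0.1102 rad.

0.110 rad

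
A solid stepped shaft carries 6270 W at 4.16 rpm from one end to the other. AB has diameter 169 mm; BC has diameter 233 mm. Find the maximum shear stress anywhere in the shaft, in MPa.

15.2 MPa

ω = 2π·4.16/60 = 0.4356 rad/s, so T = P/ω = 6270 / 0.4356 = 14390 N·m.
Under the same torque, τ_max = 16T/(πd³) is largest where d is smallest — segment AB (d = 169 mm).
τ_max = 16·14390/(π·(0.169)³) = 1.519×10^7 Pa.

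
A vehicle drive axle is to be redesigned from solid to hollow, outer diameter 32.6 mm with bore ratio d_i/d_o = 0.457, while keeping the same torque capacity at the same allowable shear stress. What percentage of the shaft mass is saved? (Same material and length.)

Equal τ_max and T ⇒ the solid shaft needs d_s³ = d_o³(1−k⁴), so d_s = 32.6·(1−0.457⁴)^(1/3) = 32.12 mm.
Area ratio A_h/A_s = d_o²(1−k²)/d_s² = (1−k²)/(1−k⁴)^(2/3) = 0.8150.
Mass saving = 1 − 0.8150 = 18.5 %.

18.5 %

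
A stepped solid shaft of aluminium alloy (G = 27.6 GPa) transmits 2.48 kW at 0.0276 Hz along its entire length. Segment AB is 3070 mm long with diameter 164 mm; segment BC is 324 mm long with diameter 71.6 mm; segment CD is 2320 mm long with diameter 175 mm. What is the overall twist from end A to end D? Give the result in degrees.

5.76°

ω = 2π·0.0276 = 0.1734 rad/s, so T = P/ω = 2.48×10³ / 0.1734 = 14300 N·m.
J_AB = π(0.164)⁴/32 = 7.10×10^-5 m⁴; J_BC = π(0.0716)⁴/32 = 2.58×10^-6 m⁴; J_CD = π(0.175)⁴/32 = 9.21×10^-5 m⁴.
θ = (T/G)·Σ L_i/J_i = (14300/27.6×10⁹)·(3.07/7.10×10^-5 + 0.324/2.58×10^-6 + 2.32/9.21×10^-5) = 0.1005 rad.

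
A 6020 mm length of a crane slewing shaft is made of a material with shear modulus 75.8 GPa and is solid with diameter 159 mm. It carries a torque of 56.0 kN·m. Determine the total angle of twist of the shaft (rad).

0.0709 rad

J = πd⁴/32 = π(0.159)⁴/32 = 6.275×10^-5 m⁴.
θ = T·L/(G·J) = 56000 × 6.02 / (75.8×10⁹ × 6.275×10^-5) = 0.07088 rad.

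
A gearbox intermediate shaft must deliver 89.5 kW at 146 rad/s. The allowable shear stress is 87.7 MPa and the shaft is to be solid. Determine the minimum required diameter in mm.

32.9 mm

ω = 146 rad/s, so T = P/ω = 89.5×10³ / 146.0 = 613.0 N·m.
For a solid shaft τ_max = 16T/(πd³), so d = (16T/(π τ_allow))^(1/3) = (16·613.0/(π·8.77×10^7))^(1/3) = 0.03290 m.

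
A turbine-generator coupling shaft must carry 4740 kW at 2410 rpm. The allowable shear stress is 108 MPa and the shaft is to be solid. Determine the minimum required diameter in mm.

ω = 2π·2410/60 = 252.4 rad/s, so T = P/ω = 4740×10³ / 252.4 = 18780 N·m.
For a solid shaft τ_max = 16T/(πd³), so d = (16T/(π τ_allow))^(1/3) = (16·18780/(π·1.08×10^8))^(1/3) = 0.09603 m.

96.0 mm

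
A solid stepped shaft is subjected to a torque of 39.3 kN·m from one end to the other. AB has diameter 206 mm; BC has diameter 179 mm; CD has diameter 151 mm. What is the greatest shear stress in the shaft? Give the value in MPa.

Under the same torque, τ_max = 16T/(πd³) is largest where d is smallest — segment CD (d = 151 mm).
τ_max = 16·39300/(π·(0.151)³) = 5.813×10^7 Pa.

58.1 MPa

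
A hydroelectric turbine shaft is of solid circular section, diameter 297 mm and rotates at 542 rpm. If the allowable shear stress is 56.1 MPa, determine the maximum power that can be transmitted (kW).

J = πd⁴/32 = π(0.297)⁴/32 = 7.639×10^-4 m⁴.
T_max = τ_allow·J/r = 5.61×10^7 × 7.639×10^-4 / 0.148 = 288600 N·m.
ω = 2π·542/60 = 56.76 rad/s, so P_max = T_max·ω = 1.638×10^7 W.

16400 kW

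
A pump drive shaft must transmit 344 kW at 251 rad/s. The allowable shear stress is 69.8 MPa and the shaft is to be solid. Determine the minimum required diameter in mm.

ω = 251 rad/s, so T = P/ω = 344×10³ / 251.0 = 1371 N·m.
For a solid shaft τ_max = 16T/(πd³), so d = (16T/(π τ_allow))^(1/3) = (16·1371/(π·6.98×10^7))^(1/3) = 0.04642 m.

46.4 mm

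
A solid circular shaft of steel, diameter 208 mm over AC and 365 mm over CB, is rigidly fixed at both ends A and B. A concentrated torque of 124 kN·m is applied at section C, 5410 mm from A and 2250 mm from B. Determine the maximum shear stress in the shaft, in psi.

1800 psi

Compatibility: T_A·a/J_AC = T_B·b/J_CB with T_A + T_B = T₀.
J_AC = 1.84×10^-4 m⁴, J_CB = 1.74×10^-3 m⁴, so T_A = T₀·(J_AC/a)/((J_AC/a)+(J_CB/b)) = 5210 N·m, T_B = 118800 N·m.
τ in each portion: τ_AC = 2.95×10^6 Pa, τ_CB = 1.24×10^7 Pa; maximum is in CB.
τ_max = T_CB·r/J = 118800·0.182/1.74×10^-3 = 1.244×10^7 Pa.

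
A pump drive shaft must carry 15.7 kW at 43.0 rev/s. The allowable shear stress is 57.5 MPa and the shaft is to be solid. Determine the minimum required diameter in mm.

17.3 mm

ω = 2π·43.0 = 270.2 rad/s, so T = P/ω = 15.7×10³ / 270.2 = 58.11 N·m.
For a solid shaft τ_max = 16T/(πd³), so d = (16T/(π τ_allow))^(1/3) = (16·58.11/(π·5.75×10^7))^(1/3) = 0.01727 m.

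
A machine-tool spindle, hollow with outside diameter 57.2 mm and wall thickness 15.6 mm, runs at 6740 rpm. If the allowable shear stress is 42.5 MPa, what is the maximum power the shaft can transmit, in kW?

J = π(d_o⁴ − d_i⁴)/32 = π(0.0572⁴ − 0.0260⁴)/32 = 1.006×10^-6 m⁴.
T_max = τ_allow·J/r = 4.25×10^7 × 1.006×10^-6 / 0.0286 = 1495 N·m.
ω = 2π·6740/60 = 705.8 rad/s, so P_max = T_max·ω = 1.055×10^6 W.

1060 kW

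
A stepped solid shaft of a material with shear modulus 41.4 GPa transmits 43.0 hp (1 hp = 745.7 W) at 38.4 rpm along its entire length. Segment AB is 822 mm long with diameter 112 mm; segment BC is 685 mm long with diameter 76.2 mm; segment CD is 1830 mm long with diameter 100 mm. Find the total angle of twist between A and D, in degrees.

ω = 2π·38.4/60 = 4.021 rad/s, so T = P/ω = 43.0×745.7 / 4.021 = 7974 N·m.
J_AB = π(0.112)⁴/32 = 1.54×10^-5 m⁴; J_BC = π(0.0762)⁴/32 = 3.31×10^-6 m⁴; J_CD = π(0.100)⁴/32 = 9.82×10^-6 m⁴.
θ = (T/G)·Σ L_i/J_i = (7974/41.4×10⁹)·(0.822/1.54×10^-5 + 0.685/3.31×10^-6 + 1.83/9.82×10^-6) = 0.08601 rad.

4.93°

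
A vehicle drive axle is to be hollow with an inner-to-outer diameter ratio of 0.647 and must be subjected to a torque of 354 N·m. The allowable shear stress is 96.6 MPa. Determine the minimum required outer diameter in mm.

For a hollow shaft with d_i/d_o = 0.647: τ_max = 16T/(π d_o³ (1−k⁴)), so d_o = [16T/(π τ_allow (1−k⁴))]^(1/3) = [16·354.0/(π·9.66×10^7·0.8248)]^(1/3) = 0.02828 m.

28.3 mm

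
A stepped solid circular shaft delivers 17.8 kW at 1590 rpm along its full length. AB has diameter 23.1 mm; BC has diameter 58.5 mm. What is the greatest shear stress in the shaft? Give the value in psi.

6410 psi

ω = 2π·1590/60 = 166.5 rad/s, so T = P/ω = 17.8×10³ / 166.5 = 106.9 N·m.
Under the same torque, τ_max = 16T/(πd³) is largest where d is smallest — segment AB (d = 23.1 mm).
τ_max = 16·106.9/(π·(0.0231)³) = 4.417×10^7 Pa.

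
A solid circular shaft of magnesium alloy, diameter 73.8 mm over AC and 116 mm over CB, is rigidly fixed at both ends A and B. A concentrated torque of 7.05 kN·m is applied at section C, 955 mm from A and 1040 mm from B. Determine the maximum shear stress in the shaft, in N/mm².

Compatibility: T_A·a/J_AC = T_B·b/J_CB with T_A + T_B = T₀.
J_AC = 2.91×10^-6 m⁴, J_CB = 1.78×10^-5 m⁴, so T_A = T₀·(J_AC/a)/((J_AC/a)+(J_CB/b)) = 1067 N·m, T_B = 5983 N·m.
τ in each portion: τ_AC = 1.35×10^7 Pa, τ_CB = 1.95×10^7 Pa; maximum is in CB.
τ_max = T_CB·r/J = 5983·0.0580/1.78×10^-5 = 1.952×10^7 Pa.

19.5 N/mm²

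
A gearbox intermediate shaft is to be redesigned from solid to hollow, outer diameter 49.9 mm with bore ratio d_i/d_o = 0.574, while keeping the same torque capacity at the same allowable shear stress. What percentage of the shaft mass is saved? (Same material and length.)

Equal τ_max and T ⇒ the solid shaft needs d_s³ = d_o³(1−k⁴), so d_s = 49.9·(1−0.574⁴)^(1/3) = 48.02 mm.
Area ratio A_h/A_s = d_o²(1−k²)/d_s² = (1−k²)/(1−k⁴)^(2/3) = 0.7239.
Mass saving = 1 − 0.7239 = 27.6 %.

27.6 %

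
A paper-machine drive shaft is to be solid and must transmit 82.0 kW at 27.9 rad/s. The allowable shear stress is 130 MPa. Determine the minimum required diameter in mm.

48.6 mm

ω = 27.9 rad/s, so T = P/ω = 82.0×10³ / 27.90 = 2939 N·m.
For a solid shaft τ_max = 16T/(πd³), so d = (16T/(π τ_allow))^(1/3) = (16·2939/(π·1.30×10^8))^(1/3) = 0.04865 m.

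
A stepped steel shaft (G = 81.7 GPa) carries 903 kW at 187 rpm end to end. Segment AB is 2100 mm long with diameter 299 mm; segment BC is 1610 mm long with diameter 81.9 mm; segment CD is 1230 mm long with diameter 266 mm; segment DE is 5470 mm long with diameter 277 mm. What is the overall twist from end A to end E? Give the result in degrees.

12.3°

ω = 2π·187/60 = 19.58 rad/s, so T = P/ω = 903×10³ / 19.58 = 46110 N·m.
J_AB = π(0.299)⁴/32 = 7.85×10^-4 m⁴; J_BC = π(0.0819)⁴/32 = 4.42×10^-6 m⁴; J_CD = π(0.266)⁴/32 = 4.92×10^-4 m⁴; J_DE = π(0.277)⁴/32 = 5.78×10^-4 m⁴.
θ = (T/G)·Σ L_i/J_i = (46110/81.7×10⁹)·(2.10/7.85×10^-4 + 1.61/4.42×10^-6 + 1.23/4.92×10^-4 + 5.47/5.78×10^-4) = 0.2140 rad.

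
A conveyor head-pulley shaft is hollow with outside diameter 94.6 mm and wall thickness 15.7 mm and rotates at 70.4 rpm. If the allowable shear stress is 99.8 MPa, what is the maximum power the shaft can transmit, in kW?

97.9 kW

J = π(d_o⁴ − d_i⁴)/32 = π(0.0946⁴ − 0.0632⁴)/32 = 6.296×10^-6 m⁴.
T_max = τ_allow·J/r = 9.98×10^7 × 6.296×10^-6 / 0.0473 = 13280 N·m.
ω = 2π·70.4/60 = 7.372 rad/s, so P_max = T_max·ω = 9.794×10^4 W.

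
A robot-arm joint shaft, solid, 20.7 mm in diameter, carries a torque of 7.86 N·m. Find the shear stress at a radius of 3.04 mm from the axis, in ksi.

J = πd⁴/32 = π(0.0207)⁴/32 = 1.803×10^-8 m⁴.
Shear stress varies linearly with radius: τ = T·r/J = 7.860 × 0.00304 / 1.803×10^-8 = 1.326×10^6 Pa.

0.192 ksi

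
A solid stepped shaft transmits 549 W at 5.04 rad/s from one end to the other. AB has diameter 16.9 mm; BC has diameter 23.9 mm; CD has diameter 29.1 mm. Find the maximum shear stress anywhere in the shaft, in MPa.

ω = 5.04 rad/s, so T = P/ω = 549 / 5.040 = 108.9 N·m.
Under the same torque, τ_max = 16T/(πd³) is largest where d is smallest — segment AB (d = 16.9 mm).
τ_max = 16·108.9/(π·(0.0169)³) = 1.149×10^8 Pa.

115 MPa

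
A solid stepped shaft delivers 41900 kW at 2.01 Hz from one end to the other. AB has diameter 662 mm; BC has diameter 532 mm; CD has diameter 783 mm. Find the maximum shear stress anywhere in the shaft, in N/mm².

ω = 2π·2.01 = 12.63 rad/s, so T = P/ω = 41900×10³ / 12.63 = 3.318e6 N·m.
Under the same torque, τ_max = 16T/(πd³) is largest where d is smallest — segment BC (d = 532 mm).
τ_max = 16·3.318e6/(π·(0.532)³) = 1.122×10^8 Pa.

112 N/mm²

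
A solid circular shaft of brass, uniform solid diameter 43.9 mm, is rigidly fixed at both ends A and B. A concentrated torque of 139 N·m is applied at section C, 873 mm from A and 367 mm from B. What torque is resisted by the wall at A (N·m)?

41.1 N·m

With uniform GJ and both ends fixed, compatibility θ_AC = θ_CB gives T_A·a = T_B·b, together with T_A + T_B = T₀.
T_A = T₀·b/(a+b) = 139.0·367/1240 = 41.14 N·m; T_B = 97.86 N·m.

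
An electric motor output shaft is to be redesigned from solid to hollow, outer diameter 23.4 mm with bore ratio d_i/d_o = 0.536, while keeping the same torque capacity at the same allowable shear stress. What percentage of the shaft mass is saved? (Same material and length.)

24.5 %

Equal τ_max and T ⇒ the solid shaft needs d_s³ = d_o³(1−k⁴), so d_s = 23.4·(1−0.536⁴)^(1/3) = 22.74 mm.
Area ratio A_h/A_s = d_o²(1−k²)/d_s² = (1−k²)/(1−k⁴)^(2/3) = 0.7548.
Mass saving = 1 − 0.7548 = 24.5 %.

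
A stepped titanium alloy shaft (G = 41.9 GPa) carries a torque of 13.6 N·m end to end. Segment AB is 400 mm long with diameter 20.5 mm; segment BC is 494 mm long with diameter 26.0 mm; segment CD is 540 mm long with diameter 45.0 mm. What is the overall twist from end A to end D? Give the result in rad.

0.0115 rad

J_AB = π(0.0205)⁴/32 = 1.73×10^-8 m⁴; J_BC = π(0.0260)⁴/32 = 4.49×10^-8 m⁴; J_CD = π(0.0450)⁴/32 = 4.03×10^-7 m⁴.
θ = (T/G)·Σ L_i/J_i = (13.60/41.9×10⁹)·(0.400/1.73×10^-8 + 0.494/4.49×10^-8 + 0.540/4.03×10^-7) = 0.01150 rad.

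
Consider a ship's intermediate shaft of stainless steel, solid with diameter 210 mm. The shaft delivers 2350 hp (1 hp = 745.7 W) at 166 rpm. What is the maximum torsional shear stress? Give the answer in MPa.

55.4 MPa

ω = 2π·166/60 = 17.38 rad/s, so T = P/ω = 2350×745.7 / 17.38 = 100800 N·m.
J = πd⁴/32 = π(0.210)⁴/32 = 1.909×10^-4 m⁴.
τ_max = T·r/J = 100800 × 0.105 / 1.909×10^-4 = 5.544×10^7 Pa.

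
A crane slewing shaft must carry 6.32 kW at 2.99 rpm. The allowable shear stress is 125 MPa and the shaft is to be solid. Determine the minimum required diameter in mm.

ω = 2π·2.99/60 = 0.3131 rad/s, so T = P/ω = 6.32×10³ / 0.3131 = 20180 N·m.
For a solid shaft τ_max = 16T/(πd³), so d = (16T/(π τ_allow))^(1/3) = (16·20180/(π·1.25×10^8))^(1/3) = 0.09369 m.

93.7 mm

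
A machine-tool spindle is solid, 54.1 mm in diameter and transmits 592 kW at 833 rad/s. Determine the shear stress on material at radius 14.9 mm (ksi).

1.83 ksi

ω = 833 rad/s, so T = P/ω = 592×10³ / 833.0 = 710.7 N·m.
J = πd⁴/32 = π(0.0541)⁴/32 = 8.410×10^-7 m⁴.
Shear stress varies linearly with radius: τ = T·r/J = 710.7 × 0.0149 / 8.410×10^-7 = 1.259×10^7 Pa.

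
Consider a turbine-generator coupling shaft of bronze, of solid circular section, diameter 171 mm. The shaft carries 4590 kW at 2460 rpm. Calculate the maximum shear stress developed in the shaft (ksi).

2.63 ksi

ω = 2π·2460/60 = 257.6 rad/s, so T = P/ω = 4590×10³ / 257.6 = 17820 N·m.
J = πd⁴/32 = π(0.171)⁴/32 = 8.394×10^-5 m⁴.
τ_max = T·r/J = 17820 × 0.0855 / 8.394×10^-5 = 1.815×10^7 Pa.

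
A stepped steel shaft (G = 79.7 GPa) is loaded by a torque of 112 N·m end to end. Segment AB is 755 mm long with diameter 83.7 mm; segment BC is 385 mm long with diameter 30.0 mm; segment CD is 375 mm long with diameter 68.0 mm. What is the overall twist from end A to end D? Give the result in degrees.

J_AB = π(0.0837)⁴/32 = 4.82×10^-6 m⁴; J_BC = π(0.0300)⁴/32 = 7.95×10^-8 m⁴; J_CD = π(0.0680)⁴/32 = 2.10×10^-6 m⁴.
θ = (T/G)·Σ L_i/J_i = (112.0/79.7×10⁹)·(0.755/4.82×10^-6 + 0.385/7.95×10^-8 + 0.375/2.10×10^-6) = 7.275×10^-3 rad.

0.417°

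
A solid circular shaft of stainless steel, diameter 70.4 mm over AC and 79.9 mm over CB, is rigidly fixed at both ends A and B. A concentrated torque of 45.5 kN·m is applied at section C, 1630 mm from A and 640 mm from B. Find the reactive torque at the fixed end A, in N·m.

Compatibility: T_A·a/J_AC = T_B·b/J_CB with T_A + T_B = T₀.
J_AC = 2.41×10^-6 m⁴, J_CB = 4.00×10^-6 m⁴, so T_A = T₀·(J_AC/a)/((J_AC/a)+(J_CB/b)) = 8707 N·m, T_B = 36790 N·m.

8710 N·m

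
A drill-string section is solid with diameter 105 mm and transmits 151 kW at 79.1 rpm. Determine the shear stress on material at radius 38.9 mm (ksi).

ω = 2π·79.1/60 = 8.283 rad/s, so T = P/ω = 151×10³ / 8.283 = 18230 N·m.
J = πd⁴/32 = π(0.105)⁴/32 = 1.193×10^-5 m⁴.
Shear stress varies linearly with radius: τ = T·r/J = 18230 × 0.0389 / 1.193×10^-5 = 5.942×10^7 Pa.

8.62 ksi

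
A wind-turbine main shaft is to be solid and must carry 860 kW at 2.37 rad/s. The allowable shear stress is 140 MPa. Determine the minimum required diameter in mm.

236 mm

ω = 2.37 rad/s, so T = P/ω = 860×10³ / 2.370 = 362900 N·m.
For a solid shaft τ_max = 16T/(πd³), so d = (16T/(π τ_allow))^(1/3) = (16·362900/(π·1.40×10^8))^(1/3) = 0.2363 m.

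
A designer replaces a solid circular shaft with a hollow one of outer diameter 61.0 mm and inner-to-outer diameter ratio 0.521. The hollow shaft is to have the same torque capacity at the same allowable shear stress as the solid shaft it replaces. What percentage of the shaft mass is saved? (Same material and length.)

23.3 %

Equal τ_max and T ⇒ the solid shaft needs d_s³ = d_o³(1−k⁴), so d_s = 61.0·(1−0.521⁴)^(1/3) = 59.46 mm.
Area ratio A_h/A_s = d_o²(1−k²)/d_s² = (1−k²)/(1−k⁴)^(2/3) = 0.7667.
Mass saving = 1 − 0.7667 = 23.3 %.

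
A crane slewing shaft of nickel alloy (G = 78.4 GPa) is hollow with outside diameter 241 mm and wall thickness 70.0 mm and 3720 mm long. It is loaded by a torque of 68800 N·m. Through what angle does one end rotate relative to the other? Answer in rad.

0.0102 rad

J = π(d_o⁴ − d_i⁴)/32 = π(0.241⁴ − 0.101⁴)/32 = 3.210×10^-4 m⁴.
θ = T·L/(G·J) = 68800 × 3.72 / (78.4×10⁹ × 3.210×10^-4) = 0.01017 rad.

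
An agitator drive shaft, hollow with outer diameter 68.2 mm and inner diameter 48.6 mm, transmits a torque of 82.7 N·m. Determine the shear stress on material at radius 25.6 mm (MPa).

1.34 MPa

J = π(d_o⁴ − d_i⁴)/32 = π(0.0682⁴ − 0.0486⁴)/32 = 1.576×10^-6 m⁴.
Shear stress varies linearly with radius: τ = T·r/J = 82.70 × 0.0256 / 1.576×10^-6 = 1.343×10^6 Pa.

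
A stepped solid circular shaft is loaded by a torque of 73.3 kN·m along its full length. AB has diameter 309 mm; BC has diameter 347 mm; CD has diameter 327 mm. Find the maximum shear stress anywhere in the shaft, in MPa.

12.7 MPa

Under the same torque, τ_max = 16T/(πd³) is largest where d is smallest — segment AB (d = 309 mm).
τ_max = 16·73300/(π·(0.309)³) = 1.265×10^7 Pa.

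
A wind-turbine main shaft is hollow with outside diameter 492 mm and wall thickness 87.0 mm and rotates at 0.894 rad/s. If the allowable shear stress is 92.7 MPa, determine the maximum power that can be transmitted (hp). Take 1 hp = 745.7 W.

J = π(d_o⁴ − d_i⁴)/32 = π(0.492⁴ − 0.318⁴)/32 = 4.749×10^-3 m⁴.
T_max = τ_allow·J/r = 9.27×10^7 × 4.749×10^-3 / 0.246 = 1.789e6 N·m.
ω = 0.894 rad/s, so P_max = T_max·ω = 1.600×10^6 W.

2150 hp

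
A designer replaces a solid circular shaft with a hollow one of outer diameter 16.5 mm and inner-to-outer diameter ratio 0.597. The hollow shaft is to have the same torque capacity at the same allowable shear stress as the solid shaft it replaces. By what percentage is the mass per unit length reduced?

29.5 %

Equal τ_max and T ⇒ the solid shaft needs d_s³ = d_o³(1−k⁴), so d_s = 16.5·(1−0.597⁴)^(1/3) = 15.77 mm.
Area ratio A_h/A_s = d_o²(1−k²)/d_s² = (1−k²)/(1−k⁴)^(2/3) = 0.7046.
Mass saving = 1 − 0.7046 = 29.5 %.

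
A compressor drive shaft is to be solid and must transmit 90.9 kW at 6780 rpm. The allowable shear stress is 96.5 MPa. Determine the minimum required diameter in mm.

18.9 mm

ω = 2π·6780/60 = 710.0 rad/s, so T = P/ω = 90.9×10³ / 710.0 = 128.0 N·m.
For a solid shaft τ_max = 16T/(πd³), so d = (16T/(π τ_allow))^(1/3) = (16·128.0/(π·9.65×10^7))^(1/3) = 0.01891 m.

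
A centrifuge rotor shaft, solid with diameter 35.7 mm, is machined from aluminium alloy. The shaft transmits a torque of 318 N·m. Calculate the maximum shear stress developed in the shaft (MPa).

J = πd⁴/32 = π(0.0357)⁴/32 = 1.595×10^-7 m⁴.
τ_max = T·r/J = 318.0 × 0.0179 / 1.595×10^-7 = 3.560×10^7 Pa.

35.6 MPa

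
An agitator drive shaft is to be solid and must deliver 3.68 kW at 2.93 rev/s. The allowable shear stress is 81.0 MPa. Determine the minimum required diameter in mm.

23.3 mm

ω = 2π·2.93 = 18.41 rad/s, so T = P/ω = 3.68×10³ / 18.41 = 199.9 N·m.
For a solid shaft τ_max = 16T/(πd³), so d = (16T/(π τ_allow))^(1/3) = (16·199.9/(π·8.10×10^7))^(1/3) = 0.02325 m.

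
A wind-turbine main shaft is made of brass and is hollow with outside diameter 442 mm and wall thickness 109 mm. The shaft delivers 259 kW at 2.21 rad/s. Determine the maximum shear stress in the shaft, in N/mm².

7.40 N/mm²

ω = 2.21 rad/s, so T = P/ω = 259×10³ / 2.210 = 117200 N·m.
J = π(d_o⁴ − d_i⁴)/32 = π(0.442⁴ − 0.224⁴)/32 = 3.500×10^-3 m⁴.
τ_max = T·r/J = 117200 × 0.221 / 3.500×10^-3 = 7.400×10^6 Pa.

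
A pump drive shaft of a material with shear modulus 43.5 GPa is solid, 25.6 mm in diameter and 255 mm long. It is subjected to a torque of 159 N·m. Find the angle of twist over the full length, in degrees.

J = πd⁴/32 = π(0.0256)⁴/32 = 4.217×10^-8 m⁴.
θ = T·L/(G·J) = 159.0 × 0.255 / (43.5×10⁹ × 4.217×10^-8) = 0.02210 rad.

1.27°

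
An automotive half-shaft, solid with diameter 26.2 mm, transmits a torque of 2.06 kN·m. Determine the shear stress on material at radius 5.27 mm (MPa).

J = πd⁴/32 = π(0.0262)⁴/32 = 4.626×10^-8 m⁴.
Shear stress varies linearly with radius: τ = T·r/J = 2060 × 0.00527 / 4.626×10^-8 = 2.347×10^8 Pa.

235 MPa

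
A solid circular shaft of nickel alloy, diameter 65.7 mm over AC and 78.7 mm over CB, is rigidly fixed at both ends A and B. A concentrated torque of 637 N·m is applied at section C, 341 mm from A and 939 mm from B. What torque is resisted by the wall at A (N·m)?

364 N·m

Compatibility: T_A·a/J_AC = T_B·b/J_CB with T_A + T_B = T₀.
J_AC = 1.83×10^-6 m⁴, J_CB = 3.77×10^-6 m⁴, so T_A = T₀·(J_AC/a)/((J_AC/a)+(J_CB/b)) = 364.5 N·m, T_B = 272.5 N·m.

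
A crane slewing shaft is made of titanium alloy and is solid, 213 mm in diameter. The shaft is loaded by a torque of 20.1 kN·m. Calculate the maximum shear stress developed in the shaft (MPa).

J = πd⁴/32 = π(0.213)⁴/32 = 2.021×10^-4 m⁴.
τ_max = T·r/J = 20100 × 0.106 / 2.021×10^-4 = 1.059×10^7 Pa.

10.6 MPa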